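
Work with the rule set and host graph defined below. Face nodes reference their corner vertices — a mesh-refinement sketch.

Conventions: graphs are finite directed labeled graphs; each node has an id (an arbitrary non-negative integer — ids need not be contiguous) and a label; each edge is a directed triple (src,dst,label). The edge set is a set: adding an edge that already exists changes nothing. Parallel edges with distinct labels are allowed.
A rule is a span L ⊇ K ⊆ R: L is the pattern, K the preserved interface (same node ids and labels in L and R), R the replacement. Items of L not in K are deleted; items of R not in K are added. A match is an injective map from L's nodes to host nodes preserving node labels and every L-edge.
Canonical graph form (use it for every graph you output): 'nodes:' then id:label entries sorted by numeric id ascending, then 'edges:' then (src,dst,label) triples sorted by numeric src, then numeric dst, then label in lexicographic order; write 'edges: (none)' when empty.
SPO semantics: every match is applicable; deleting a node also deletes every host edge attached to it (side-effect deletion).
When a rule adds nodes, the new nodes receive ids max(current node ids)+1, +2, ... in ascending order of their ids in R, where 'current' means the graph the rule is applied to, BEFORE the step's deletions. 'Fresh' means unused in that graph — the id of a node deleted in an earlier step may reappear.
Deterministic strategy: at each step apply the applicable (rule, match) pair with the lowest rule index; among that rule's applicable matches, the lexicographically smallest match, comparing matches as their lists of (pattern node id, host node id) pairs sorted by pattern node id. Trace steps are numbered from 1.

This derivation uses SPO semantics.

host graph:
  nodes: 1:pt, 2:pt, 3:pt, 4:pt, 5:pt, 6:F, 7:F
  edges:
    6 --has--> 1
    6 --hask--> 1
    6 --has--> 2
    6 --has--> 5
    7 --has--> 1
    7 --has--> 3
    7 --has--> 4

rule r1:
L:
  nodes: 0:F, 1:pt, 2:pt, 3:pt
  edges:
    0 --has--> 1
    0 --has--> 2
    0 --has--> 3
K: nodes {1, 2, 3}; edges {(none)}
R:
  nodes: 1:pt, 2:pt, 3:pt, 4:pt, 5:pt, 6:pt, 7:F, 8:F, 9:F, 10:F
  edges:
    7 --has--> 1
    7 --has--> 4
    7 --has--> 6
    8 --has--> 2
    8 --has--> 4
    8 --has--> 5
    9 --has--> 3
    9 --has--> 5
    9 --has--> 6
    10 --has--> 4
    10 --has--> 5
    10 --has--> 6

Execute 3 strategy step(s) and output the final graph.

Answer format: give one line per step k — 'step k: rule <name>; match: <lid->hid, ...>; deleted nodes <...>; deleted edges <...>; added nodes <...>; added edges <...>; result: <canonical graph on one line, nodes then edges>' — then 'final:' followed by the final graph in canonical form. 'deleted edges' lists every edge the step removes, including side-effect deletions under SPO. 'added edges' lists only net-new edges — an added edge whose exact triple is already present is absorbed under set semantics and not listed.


step 1: rule r1; match: 0->6, 1->1, 2->2, 3->5; deleted nodes 6; deleted edges (6,1,has); (6,1,hask); (6,2,has); (6,5,has); added nodes 8, 9, 10, 11, 12, 13, 14; added edges (11,1,has); (11,8,has); (11,10,has); (12,2,has); (12,8,has); (12,9,has); (13,5,has); (13,9,has); (13,10,has); (14,8,has); (14,9,has); (14,10,has); result: nodes: 1:pt, 2:pt, 3:pt, 4:pt, 5:pt, 7:F, 8:pt, 9:pt, 10:pt, 11:F, 12:F, 13:F, 14:F edges: (7,1,has); (7,3,has); (7,4,has); (11,1,has); (11,8,has); (11,10,has); (12,2,has); (12,8,has); (12,9,has); (13,5,has); (13,9,has); (13,10,has); (14,8,has); (14,9,has); (14,10,has)
step 2: rule r1; match: 0->7, 1->1, 2->3, 3->4; deleted nodes 7; deleted edges (7,1,has); (7,3,has); (7,4,has); added nodes 15, 16, 17, 18, 19, 20, 21; added edges (18,1,has); (18,15,has); (18,17,has); (19,3,has); (19,15,has); (19,16,has); (20,4,has); (20,16,has); (20,17,has); (21,15,has); (21,16,has); (21,17,has); result: nodes: 1:pt, 2:pt, 3:pt, 4:pt, 5:pt, 8:pt, 9:pt, 10:pt, 11:F, 12:F, 13:F, 14:F, 15:pt, 16:pt, 17:pt, 18:F, 19:F, 20:F, 21:F edges: (11,1,has); (11,8,has); (11,10,has); (12,2,has); (12,8,has); (12,9,has); (13,5,has); (13,9,has); (13,10,has); (14,8,has); (14,9,has); (14,10,has); (18,1,has); (18,15,has); (18,17,has); (19,3,has); (19,15,has); (19,16,has); (20,4,has); (20,16,has); (20,17,has); (21,15,has); (21,16,has); (21,17,has)
step 3: rule r1; match: 0->11, 1->1, 2->8, 3->10; deleted nodes 11; deleted edges (11,1,has); (11,8,has); (11,10,has); added nodes 22, 23, 24, 25, 26, 27, 28; added edges (25,1,has); (25,22,has); (25,24,has); (26,8,has); (26,22,has); (26,23,has); (27,10,has); (27,23,has); (27,24,has); (28,22,has); (28,23,has); (28,24,has); result: nodes: 1:pt, 2:pt, 3:pt, 4:pt, 5:pt, 8:pt, 9:pt, 10:pt, 12:F, 13:F, 14:F, 15:pt, 16:pt, 17:pt, 18:F, 19:F, 20:F, 21:F, 22:pt, 23:pt, 24:pt, 25:F, 26:F, 27:F, 28:F edges: (12,2,has); (12,8,has); (12,9,has); (13,5,has); (13,9,has); (13,10,has); (14,8,has); (14,9,has); (14,10,has); (18,1,has); (18,15,has); (18,17,has); (19,3,has); (19,15,has); (19,16,has); (20,4,has); (20,16,has); (20,17,has); (21,15,has); (21,16,has); (21,17,has); (25,1,has); (25,22,has); (25,24,has); (26,8,has); (26,22,has); (26,23,has); (27,10,has); (27,23,has); (27,24,has); (28,22,has); (28,23,has); (28,24,has)
final:
nodes: 1:pt, 2:pt, 3:pt, 4:pt, 5:pt, 8:pt, 9:pt, 10:pt, 12:F, 13:F, 14:F, 15:pt, 16:pt, 17:pt, 18:F, 19:F, 20:F, 21:F, 22:pt, 23:pt, 24:pt, 25:F, 26:F, 27:F, 28:F
edges: (12,2,has); (12,8,has); (12,9,has); (13,5,has); (13,9,has); (13,10,has); (14,8,has); (14,9,has); (14,10,has); (18,1,has); (18,15,has); (18,17,has); (19,3,has); (19,15,has); (19,16,has); (20,4,has); (20,16,has); (20,17,has); (21,15,has); (21,16,has); (21,17,has); (25,1,has); (25,22,has); (25,24,has); (26,8,has); (26,22,has); (26,23,has); (27,10,has); (27,23,has); (27,24,has); (28,22,has); (28,23,has); (28,24,has)


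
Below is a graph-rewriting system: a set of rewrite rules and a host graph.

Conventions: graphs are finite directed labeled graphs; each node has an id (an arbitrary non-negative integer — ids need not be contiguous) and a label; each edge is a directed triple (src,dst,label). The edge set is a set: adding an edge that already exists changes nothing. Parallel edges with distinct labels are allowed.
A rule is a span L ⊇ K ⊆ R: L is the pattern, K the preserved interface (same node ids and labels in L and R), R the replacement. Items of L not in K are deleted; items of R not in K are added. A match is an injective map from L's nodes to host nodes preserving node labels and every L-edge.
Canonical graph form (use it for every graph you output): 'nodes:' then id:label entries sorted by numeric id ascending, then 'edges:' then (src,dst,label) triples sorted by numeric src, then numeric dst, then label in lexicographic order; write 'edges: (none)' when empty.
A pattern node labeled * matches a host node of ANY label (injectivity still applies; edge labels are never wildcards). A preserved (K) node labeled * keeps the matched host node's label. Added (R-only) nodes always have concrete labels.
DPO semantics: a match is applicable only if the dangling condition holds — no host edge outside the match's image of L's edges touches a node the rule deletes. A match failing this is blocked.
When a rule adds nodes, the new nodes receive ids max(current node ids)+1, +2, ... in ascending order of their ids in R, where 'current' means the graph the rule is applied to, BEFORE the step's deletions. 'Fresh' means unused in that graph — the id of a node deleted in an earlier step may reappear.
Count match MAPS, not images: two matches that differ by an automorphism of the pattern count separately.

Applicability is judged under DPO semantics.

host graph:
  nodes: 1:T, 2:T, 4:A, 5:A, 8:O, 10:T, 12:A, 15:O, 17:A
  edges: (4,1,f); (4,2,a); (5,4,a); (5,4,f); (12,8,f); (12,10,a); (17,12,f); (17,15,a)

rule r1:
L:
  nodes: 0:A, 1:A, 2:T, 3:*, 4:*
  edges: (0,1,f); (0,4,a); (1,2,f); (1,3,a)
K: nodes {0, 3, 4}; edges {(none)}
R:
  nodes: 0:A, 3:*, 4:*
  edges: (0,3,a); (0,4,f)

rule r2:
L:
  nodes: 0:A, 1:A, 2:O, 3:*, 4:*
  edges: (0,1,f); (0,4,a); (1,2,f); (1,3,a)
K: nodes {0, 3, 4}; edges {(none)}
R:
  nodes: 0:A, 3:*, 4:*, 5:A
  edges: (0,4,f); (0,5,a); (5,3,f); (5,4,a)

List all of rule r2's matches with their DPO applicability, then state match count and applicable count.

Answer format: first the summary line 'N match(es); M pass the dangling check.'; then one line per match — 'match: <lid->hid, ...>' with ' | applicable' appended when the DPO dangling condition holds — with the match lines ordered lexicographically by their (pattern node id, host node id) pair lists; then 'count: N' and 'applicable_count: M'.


1 match(es); 1 pass the dangling check.
match: 0->17, 1->12, 2->8, 3->10, 4->15 | applicable
count: 1
applicable_count: 1


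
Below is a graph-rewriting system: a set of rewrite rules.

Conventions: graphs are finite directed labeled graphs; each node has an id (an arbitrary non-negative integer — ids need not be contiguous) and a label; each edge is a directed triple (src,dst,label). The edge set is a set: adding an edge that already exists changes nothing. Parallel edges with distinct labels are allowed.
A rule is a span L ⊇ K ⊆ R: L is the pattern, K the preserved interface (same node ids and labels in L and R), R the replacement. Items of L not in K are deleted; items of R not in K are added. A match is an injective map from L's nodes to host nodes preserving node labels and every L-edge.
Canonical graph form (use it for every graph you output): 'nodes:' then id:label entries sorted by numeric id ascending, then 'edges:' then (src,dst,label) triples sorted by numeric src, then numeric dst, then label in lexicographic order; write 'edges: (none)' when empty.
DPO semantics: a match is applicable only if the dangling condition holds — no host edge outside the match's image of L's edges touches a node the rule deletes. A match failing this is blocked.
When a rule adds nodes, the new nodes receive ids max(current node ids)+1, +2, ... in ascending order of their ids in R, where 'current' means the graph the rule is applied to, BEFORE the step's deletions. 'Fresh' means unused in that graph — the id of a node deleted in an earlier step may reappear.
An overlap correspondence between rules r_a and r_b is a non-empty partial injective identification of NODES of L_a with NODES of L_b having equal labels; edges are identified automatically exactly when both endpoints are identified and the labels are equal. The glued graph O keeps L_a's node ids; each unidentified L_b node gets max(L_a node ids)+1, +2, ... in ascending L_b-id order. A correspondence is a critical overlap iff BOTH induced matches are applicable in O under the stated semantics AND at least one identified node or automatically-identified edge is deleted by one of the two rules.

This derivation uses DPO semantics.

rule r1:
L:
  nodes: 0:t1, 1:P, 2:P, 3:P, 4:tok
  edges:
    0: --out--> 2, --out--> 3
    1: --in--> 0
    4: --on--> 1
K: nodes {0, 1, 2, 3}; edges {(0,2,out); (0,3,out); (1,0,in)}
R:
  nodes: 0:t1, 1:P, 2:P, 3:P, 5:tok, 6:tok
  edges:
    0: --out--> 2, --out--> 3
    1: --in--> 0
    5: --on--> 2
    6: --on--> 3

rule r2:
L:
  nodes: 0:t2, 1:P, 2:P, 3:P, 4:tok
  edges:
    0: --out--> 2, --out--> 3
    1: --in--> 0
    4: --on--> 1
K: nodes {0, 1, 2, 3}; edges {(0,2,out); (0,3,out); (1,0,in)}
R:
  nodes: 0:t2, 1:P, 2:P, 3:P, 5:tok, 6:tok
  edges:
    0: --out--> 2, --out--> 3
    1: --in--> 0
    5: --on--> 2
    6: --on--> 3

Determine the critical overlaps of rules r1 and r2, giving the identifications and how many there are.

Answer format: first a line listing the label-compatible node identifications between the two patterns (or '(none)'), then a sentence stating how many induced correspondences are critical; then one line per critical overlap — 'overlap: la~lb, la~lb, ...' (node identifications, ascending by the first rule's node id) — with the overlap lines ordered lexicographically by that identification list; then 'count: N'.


label-compatible node identifications between L(r1) and L(r2): 1~1, 1~2, 1~3, 2~1, 2~2, 2~3, 3~1, 3~2, 3~3, 4~4
7 of the induced correspondences are critical overlaps of r1 and r2.
overlap: 1~1, 2~2, 3~3, 4~4
overlap: 1~1, 2~2, 4~4
overlap: 1~1, 2~3, 3~2, 4~4
overlap: 1~1, 2~3, 4~4
overlap: 1~1, 3~2, 4~4
overlap: 1~1, 3~3, 4~4
overlap: 1~1, 4~4
count: 7


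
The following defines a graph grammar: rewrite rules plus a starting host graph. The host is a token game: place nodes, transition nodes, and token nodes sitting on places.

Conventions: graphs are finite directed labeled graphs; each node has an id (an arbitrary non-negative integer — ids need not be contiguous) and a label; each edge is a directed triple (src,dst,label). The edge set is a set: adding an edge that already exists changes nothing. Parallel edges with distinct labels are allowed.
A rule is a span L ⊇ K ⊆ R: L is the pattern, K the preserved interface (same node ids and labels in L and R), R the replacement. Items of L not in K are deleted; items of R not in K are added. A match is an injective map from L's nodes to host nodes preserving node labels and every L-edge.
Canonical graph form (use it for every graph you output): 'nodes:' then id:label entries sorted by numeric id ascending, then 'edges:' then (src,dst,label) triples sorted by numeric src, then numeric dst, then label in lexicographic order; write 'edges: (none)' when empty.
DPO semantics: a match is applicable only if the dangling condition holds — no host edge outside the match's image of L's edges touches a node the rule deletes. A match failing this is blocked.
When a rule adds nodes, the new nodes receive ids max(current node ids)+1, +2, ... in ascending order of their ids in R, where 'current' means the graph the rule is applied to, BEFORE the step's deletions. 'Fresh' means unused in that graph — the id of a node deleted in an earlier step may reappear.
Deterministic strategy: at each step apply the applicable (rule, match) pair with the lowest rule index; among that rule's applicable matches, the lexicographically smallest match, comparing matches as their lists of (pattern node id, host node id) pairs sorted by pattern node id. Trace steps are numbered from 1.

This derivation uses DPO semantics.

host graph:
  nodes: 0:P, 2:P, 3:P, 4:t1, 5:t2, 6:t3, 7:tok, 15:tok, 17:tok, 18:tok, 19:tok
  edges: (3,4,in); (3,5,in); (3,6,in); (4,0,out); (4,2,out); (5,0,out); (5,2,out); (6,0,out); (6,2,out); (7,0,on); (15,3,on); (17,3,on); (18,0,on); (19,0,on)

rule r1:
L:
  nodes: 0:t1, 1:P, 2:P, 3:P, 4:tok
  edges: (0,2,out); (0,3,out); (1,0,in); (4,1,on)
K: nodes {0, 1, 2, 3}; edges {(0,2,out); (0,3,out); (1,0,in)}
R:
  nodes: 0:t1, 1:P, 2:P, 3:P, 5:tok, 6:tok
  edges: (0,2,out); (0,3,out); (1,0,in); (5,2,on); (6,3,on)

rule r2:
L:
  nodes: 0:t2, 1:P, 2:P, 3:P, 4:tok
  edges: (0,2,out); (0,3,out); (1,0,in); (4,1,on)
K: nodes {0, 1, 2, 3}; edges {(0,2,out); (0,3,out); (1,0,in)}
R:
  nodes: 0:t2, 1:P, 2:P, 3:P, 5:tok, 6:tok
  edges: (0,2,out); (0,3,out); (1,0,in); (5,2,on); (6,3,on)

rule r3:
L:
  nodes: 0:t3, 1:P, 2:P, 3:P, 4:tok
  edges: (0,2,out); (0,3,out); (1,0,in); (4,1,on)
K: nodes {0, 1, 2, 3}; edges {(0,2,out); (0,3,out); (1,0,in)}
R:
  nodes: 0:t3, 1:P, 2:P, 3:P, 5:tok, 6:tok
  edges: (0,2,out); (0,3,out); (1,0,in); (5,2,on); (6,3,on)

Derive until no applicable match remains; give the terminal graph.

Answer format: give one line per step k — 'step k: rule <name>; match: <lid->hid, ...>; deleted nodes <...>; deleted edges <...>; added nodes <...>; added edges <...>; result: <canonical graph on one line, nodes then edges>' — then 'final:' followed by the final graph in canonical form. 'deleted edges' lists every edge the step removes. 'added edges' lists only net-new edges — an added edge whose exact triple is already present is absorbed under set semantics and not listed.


step 1: rule r1; match: 0->4, 1->3, 2->0, 3->2, 4->15; deleted nodes 15; deleted edges (15,3,on); added nodes 20, 21; added edges (20,0,on); (21,2,on); result: nodes: 0:P, 2:P, 3:P, 4:t1, 5:t2, 6:t3, 7:tok, 17:tok, 18:tok, 19:tok, 20:tok, 21:tok edges: (3,4,in); (3,5,in); (3,6,in); (4,0,out); (4,2,out); (5,0,out); (5,2,out); (6,0,out); (6,2,out); (7,0,on); (17,3,on); (18,0,on); (19,0,on); (20,0,on); (21,2,on)
step 2: rule r1; match: 0->4, 1->3, 2->0, 3->2, 4->17; deleted nodes 17; deleted edges (17,3,on); added nodes 22, 23; added edges (22,0,on); (23,2,on); result: nodes: 0:P, 2:P, 3:P, 4:t1, 5:t2, 6:t3, 7:tok, 18:tok, 19:tok, 20:tok, 21:tok, 22:tok, 23:tok edges: (3,4,in); (3,5,in); (3,6,in); (4,0,out); (4,2,out); (5,0,out); (5,2,out); (6,0,out); (6,2,out); (7,0,on); (18,0,on); (19,0,on); (20,0,on); (21,2,on); (22,0,on); (23,2,on)
final:
nodes: 0:P, 2:P, 3:P, 4:t1, 5:t2, 6:t3, 7:tok, 18:tok, 19:tok, 20:tok, 21:tok, 22:tok, 23:tok
edges: (3,4,in); (3,5,in); (3,6,in); (4,0,out); (4,2,out); (5,0,out); (5,2,out); (6,0,out); (6,2,out); (7,0,on); (18,0,on); (19,0,on); (20,0,on); (21,2,on); (22,0,on); (23,2,on)


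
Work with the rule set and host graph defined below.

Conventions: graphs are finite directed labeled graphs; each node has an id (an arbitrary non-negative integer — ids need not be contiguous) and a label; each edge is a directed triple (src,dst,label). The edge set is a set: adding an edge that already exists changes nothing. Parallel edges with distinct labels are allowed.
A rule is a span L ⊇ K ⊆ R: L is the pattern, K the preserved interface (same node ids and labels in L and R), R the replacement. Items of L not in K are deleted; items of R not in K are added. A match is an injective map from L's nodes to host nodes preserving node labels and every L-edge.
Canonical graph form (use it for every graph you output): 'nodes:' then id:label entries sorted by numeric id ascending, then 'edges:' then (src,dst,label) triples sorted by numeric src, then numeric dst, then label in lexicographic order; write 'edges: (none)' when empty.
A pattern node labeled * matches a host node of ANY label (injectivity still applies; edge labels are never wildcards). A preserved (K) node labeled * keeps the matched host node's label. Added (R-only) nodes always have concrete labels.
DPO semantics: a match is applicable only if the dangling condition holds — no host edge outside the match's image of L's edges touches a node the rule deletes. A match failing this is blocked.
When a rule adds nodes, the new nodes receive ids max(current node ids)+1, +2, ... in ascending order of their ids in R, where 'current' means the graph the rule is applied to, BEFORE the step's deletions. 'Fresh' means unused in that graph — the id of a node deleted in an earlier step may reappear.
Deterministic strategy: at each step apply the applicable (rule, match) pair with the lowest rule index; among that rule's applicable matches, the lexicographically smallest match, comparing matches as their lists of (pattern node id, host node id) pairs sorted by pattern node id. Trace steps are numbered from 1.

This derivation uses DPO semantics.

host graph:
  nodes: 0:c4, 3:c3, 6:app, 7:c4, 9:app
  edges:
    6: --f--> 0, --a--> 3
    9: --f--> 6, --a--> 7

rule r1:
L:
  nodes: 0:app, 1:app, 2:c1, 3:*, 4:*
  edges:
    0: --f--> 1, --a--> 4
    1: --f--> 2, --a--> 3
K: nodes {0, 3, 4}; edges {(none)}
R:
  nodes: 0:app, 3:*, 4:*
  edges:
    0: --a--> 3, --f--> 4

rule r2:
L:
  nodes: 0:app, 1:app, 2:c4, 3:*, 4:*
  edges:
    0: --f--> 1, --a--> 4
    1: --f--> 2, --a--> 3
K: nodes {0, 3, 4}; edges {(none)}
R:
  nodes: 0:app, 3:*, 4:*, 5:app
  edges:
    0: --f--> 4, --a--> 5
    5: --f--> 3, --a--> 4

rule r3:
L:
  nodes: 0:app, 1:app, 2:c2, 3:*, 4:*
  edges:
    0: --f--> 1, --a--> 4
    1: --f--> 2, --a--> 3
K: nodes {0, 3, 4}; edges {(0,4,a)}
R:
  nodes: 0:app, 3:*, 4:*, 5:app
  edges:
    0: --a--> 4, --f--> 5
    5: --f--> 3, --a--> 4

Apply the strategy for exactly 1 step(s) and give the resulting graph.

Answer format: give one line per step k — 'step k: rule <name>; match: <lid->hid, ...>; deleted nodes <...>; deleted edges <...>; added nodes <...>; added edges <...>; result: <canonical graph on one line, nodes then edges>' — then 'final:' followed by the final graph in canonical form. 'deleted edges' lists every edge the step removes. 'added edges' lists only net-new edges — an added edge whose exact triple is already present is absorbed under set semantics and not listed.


step 1: rule r2; match: 0->9, 1->6, 2->0, 3->3, 4->7; deleted nodes 0, 6; deleted edges (6,0,f); (6,3,a); (9,6,f); (9,7,a); added nodes 10; added edges (9,7,f); (9,10,a); (10,3,f); (10,7,a); result: nodes: 3:c3, 7:c4, 9:app, 10:app edges: (9,7,f); (9,10,a); (10,3,f); (10,7,a)
final:
nodes: 3:c3, 7:c4, 9:app, 10:app
edges: (9,7,f); (9,10,a); (10,3,f); (10,7,a)


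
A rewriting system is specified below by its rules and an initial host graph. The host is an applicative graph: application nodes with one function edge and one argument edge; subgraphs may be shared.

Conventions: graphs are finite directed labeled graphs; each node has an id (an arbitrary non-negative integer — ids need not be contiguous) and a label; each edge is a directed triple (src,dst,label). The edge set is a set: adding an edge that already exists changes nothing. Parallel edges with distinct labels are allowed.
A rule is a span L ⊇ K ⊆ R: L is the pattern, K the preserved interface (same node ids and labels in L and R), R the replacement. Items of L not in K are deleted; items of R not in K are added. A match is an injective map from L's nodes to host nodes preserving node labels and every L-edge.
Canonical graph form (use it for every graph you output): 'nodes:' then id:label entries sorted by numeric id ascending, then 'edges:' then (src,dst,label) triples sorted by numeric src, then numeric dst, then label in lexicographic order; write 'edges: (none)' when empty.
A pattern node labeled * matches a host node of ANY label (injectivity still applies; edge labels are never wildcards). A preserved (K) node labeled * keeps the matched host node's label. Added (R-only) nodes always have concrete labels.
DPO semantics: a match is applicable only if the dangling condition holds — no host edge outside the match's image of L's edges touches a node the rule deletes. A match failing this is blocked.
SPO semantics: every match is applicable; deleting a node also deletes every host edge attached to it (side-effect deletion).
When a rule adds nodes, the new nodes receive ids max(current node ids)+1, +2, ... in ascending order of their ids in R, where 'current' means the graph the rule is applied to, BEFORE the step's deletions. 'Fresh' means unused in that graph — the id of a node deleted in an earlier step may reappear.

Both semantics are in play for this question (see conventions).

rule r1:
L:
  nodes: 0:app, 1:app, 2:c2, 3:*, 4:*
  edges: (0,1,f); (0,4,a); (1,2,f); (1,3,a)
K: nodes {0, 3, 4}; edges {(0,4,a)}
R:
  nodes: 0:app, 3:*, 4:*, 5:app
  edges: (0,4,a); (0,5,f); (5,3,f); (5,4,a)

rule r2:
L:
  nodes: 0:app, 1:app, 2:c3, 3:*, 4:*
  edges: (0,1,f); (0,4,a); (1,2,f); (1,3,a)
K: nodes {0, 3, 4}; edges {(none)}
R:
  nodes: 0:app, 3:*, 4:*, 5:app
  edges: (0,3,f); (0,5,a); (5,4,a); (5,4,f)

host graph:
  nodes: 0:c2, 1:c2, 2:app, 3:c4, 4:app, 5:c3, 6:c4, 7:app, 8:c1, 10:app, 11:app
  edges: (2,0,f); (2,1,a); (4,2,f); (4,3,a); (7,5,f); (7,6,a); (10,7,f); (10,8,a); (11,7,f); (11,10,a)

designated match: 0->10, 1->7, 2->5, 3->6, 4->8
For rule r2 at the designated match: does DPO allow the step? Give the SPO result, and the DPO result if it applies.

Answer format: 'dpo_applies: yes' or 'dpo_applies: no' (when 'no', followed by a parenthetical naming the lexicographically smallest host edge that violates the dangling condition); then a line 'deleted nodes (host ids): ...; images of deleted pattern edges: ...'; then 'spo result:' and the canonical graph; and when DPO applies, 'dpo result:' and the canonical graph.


dpo_applies: no
(the rule deletes node 7, which keeps host edge (11,7,f) outside the match image — the dangling condition fails, DPO blocks; SPO proceeds and side-deletes such edges)
deleted nodes (host ids): 5, 7; images of deleted pattern edges: (7,5,f); (7,6,a); (10,7,f); (10,8,a)
spo result:
nodes: 0:c2, 1:c2, 2:app, 3:c4, 4:app, 6:c4, 8:c1, 10:app, 11:app, 12:app
edges: (2,0,f); (2,1,a); (4,2,f); (4,3,a); (10,6,f); (10,12,a); (11,10,a); (12,8,a); (12,8,f)


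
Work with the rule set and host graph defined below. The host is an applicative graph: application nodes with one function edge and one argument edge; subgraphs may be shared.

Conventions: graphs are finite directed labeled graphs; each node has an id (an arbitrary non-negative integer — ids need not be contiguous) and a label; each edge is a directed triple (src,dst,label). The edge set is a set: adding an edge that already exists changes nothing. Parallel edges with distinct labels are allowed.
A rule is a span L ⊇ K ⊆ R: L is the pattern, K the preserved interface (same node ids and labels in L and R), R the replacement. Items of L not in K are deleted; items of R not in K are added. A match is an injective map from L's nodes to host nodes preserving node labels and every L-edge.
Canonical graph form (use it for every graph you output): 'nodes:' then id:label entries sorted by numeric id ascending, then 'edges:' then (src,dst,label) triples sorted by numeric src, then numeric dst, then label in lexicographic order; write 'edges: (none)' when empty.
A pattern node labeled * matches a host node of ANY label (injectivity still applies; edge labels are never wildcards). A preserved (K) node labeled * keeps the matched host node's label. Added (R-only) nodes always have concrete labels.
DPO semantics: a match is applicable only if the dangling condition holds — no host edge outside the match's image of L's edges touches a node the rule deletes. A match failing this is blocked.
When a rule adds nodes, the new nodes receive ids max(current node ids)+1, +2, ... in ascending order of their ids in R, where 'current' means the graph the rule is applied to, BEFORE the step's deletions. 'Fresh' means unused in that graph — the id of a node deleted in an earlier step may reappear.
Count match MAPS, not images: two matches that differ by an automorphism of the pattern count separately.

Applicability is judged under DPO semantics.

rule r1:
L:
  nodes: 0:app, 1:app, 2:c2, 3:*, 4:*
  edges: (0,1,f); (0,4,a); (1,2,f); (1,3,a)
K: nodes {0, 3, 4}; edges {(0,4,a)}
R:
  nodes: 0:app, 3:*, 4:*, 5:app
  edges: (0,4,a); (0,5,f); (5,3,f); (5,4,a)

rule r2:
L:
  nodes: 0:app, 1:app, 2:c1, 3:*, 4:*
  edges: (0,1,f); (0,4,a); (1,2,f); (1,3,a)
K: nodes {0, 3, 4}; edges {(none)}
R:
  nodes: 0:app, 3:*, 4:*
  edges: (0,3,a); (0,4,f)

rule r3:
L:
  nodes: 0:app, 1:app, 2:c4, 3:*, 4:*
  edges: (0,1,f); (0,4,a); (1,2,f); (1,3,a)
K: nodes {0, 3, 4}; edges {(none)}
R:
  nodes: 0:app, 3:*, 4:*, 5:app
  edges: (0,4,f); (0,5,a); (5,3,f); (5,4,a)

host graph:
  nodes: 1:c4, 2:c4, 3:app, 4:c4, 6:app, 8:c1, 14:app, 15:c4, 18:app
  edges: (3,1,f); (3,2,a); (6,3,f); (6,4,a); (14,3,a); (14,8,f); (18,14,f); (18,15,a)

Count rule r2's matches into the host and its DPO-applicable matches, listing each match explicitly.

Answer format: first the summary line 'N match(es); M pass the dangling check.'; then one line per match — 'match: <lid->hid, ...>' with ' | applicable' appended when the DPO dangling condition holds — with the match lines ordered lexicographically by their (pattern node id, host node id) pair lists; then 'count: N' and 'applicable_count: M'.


1 match(es); 1 pass the dangling check.
match: 0->18, 1->14, 2->8, 3->3, 4->15 | applicable
count: 1
applicable_count: 1


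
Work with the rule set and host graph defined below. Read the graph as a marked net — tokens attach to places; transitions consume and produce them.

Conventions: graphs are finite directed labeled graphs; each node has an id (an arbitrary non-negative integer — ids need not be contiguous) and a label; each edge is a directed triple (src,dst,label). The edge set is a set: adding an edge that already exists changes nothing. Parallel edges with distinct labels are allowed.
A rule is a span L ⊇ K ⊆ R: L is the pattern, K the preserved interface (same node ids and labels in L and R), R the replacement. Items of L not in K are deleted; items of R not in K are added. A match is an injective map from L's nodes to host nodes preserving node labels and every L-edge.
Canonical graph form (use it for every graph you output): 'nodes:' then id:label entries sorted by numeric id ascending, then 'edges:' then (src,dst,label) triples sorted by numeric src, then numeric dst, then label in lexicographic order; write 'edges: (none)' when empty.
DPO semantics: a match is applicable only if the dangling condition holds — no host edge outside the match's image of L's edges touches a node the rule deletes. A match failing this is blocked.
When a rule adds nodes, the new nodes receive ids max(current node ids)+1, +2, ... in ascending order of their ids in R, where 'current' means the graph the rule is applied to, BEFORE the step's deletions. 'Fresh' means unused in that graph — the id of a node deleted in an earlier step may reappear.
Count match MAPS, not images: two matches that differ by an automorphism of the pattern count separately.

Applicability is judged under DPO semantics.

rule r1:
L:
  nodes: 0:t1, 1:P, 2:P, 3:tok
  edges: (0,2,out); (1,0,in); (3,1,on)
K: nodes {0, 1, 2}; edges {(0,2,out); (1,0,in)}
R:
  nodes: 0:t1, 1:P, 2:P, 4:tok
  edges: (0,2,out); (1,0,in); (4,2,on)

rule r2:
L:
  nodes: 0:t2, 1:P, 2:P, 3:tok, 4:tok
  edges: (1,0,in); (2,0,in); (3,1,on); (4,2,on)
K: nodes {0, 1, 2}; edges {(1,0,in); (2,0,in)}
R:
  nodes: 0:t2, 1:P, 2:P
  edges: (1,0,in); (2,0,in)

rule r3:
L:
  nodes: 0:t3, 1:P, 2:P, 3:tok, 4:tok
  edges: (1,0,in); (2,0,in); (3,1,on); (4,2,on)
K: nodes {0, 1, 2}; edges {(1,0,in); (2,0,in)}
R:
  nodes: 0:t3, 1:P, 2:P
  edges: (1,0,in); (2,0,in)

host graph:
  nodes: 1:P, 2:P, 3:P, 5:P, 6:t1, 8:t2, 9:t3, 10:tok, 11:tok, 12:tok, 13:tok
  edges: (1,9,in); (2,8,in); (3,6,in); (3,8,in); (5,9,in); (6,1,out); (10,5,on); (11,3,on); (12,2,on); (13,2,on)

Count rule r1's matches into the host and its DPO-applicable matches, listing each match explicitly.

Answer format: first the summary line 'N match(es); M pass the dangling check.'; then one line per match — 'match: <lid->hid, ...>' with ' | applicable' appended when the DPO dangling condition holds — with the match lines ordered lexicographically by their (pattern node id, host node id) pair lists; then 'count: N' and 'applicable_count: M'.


1 match(es); 1 pass the dangling check.
match: 0->6, 1->3, 2->1, 3->11 | applicable
count: 1
applicable_count: 1


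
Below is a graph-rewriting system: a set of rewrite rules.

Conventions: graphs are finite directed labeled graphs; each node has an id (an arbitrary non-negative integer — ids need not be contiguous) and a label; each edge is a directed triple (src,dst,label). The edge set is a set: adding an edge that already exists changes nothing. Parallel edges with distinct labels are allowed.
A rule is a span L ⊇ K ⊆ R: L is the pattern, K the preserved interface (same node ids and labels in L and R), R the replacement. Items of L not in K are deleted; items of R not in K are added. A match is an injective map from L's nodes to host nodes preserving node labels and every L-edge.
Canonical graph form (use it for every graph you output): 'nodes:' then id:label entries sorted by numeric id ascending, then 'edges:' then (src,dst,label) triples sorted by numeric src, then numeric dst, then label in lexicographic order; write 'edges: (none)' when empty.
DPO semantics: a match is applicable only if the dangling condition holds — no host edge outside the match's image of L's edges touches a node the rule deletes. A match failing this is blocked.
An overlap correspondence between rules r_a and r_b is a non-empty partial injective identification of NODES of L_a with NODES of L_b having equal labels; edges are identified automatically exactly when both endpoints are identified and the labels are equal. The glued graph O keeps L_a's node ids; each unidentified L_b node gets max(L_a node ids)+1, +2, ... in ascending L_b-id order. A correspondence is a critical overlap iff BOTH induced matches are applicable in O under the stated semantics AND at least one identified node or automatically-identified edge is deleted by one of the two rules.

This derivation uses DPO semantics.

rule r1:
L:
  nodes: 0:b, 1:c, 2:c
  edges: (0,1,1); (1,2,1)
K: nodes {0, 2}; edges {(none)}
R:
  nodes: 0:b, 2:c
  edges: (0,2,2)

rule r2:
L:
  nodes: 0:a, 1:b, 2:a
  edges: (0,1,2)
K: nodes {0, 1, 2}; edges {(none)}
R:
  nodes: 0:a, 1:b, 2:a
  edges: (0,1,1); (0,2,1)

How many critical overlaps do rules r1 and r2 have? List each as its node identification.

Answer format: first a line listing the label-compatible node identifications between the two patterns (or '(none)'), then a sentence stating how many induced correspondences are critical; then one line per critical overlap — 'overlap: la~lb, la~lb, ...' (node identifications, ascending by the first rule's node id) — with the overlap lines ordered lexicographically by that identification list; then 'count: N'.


label-compatible node identifications between L(r1) and L(r2): 0~1
0 of the induced correspondences are critical overlaps of r1 and r2.
count: 0


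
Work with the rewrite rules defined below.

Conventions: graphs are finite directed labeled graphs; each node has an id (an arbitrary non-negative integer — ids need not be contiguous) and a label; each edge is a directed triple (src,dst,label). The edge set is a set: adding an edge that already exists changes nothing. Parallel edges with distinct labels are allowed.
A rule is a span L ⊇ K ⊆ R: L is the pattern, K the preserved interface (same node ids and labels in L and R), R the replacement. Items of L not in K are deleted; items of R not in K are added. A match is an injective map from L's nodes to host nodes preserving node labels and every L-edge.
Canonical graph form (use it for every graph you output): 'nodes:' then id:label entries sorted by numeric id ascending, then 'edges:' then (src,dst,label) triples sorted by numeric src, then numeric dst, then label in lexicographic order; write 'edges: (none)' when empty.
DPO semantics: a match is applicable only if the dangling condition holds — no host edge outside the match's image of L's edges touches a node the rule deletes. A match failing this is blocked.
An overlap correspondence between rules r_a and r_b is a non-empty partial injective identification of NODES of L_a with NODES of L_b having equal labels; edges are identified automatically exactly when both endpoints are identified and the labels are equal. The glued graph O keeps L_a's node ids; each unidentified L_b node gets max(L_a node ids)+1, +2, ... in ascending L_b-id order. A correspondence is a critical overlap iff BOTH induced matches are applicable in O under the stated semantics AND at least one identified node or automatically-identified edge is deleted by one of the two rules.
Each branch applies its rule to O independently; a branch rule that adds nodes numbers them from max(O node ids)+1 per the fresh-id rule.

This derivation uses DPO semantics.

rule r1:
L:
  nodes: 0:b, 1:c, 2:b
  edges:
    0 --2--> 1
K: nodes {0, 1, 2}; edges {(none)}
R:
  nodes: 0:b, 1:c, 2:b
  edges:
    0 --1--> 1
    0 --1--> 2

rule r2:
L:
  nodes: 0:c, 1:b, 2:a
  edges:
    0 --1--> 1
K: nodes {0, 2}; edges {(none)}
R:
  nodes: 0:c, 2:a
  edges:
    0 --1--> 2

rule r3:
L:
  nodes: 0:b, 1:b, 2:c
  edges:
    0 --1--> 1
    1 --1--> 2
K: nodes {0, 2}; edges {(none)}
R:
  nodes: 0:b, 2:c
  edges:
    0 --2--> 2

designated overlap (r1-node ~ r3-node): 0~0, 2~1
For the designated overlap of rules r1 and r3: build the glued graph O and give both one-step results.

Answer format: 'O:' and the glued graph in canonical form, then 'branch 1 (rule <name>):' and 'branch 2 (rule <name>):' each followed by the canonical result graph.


O:
nodes: 0:b, 1:c, 2:b, 3:c
edges: (0,1,2); (0,2,1); (2,3,1)
branch 1 (rule r1):
nodes: 0:b, 1:c, 2:b, 3:c
edges: (0,1,1); (0,2,1); (2,3,1)
branch 2 (rule r3):
nodes: 0:b, 1:c, 3:c
edges: (0,1,2); (0,3,2)


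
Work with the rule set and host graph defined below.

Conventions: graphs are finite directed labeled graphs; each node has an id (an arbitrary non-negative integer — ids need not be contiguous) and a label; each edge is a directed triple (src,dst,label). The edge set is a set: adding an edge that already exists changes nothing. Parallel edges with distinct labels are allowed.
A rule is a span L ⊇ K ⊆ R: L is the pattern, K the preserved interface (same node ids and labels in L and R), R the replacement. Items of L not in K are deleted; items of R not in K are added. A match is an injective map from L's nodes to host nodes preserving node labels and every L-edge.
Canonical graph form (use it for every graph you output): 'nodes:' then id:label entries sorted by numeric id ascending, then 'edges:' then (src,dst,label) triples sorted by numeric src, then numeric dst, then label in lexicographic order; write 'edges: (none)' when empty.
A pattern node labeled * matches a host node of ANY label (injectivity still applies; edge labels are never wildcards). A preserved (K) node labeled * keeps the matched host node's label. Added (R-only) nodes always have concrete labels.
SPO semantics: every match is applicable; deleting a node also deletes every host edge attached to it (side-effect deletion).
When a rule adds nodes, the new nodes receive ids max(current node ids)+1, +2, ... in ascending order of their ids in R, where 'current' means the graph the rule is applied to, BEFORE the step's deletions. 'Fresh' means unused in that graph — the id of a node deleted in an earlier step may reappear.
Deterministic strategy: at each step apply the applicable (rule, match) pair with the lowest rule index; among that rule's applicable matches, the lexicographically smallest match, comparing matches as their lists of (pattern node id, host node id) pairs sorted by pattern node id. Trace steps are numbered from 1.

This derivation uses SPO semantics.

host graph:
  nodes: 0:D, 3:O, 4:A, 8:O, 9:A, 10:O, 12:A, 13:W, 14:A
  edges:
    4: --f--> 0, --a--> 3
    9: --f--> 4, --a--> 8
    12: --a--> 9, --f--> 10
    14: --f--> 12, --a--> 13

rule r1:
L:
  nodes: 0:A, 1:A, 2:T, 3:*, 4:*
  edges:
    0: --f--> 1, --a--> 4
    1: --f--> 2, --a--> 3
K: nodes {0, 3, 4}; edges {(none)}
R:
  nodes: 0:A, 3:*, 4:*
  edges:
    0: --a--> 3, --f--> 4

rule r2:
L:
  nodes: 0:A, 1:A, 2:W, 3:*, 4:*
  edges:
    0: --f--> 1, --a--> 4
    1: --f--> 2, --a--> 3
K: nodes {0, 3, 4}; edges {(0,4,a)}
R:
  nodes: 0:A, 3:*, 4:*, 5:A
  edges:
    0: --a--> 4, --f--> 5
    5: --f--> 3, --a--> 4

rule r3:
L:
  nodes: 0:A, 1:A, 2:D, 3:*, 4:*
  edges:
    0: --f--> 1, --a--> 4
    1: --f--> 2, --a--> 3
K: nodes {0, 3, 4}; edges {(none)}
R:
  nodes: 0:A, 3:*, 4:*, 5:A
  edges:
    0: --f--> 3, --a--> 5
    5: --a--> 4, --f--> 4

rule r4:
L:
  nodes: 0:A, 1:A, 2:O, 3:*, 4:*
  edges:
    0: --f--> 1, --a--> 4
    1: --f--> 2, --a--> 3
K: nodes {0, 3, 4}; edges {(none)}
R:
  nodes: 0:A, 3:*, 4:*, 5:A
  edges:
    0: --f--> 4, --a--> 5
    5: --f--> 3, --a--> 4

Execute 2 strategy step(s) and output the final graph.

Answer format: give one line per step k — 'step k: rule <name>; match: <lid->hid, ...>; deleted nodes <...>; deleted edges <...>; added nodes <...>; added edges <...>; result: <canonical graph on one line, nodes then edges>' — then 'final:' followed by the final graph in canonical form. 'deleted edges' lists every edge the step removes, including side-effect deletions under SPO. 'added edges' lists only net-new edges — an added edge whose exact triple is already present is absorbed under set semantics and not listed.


step 1: rule r3; match: 0->9, 1->4, 2->0, 3->3, 4->8; deleted nodes 0, 4; deleted edges (4,0,f); (4,3,a); (9,4,f); (9,8,a); added nodes 15; added edges (9,3,f); (9,15,a); (15,8,a); (15,8,f); result: nodes: 3:O, 8:O, 9:A, 10:O, 12:A, 13:W, 14:A, 15:A edges: (9,3,f); (9,15,a); (12,9,a); (12,10,f); (14,12,f); (14,13,a); (15,8,a); (15,8,f)
step 2: rule r4; match: 0->14, 1->12, 2->10, 3->9, 4->13; deleted nodes 10, 12; deleted edges (12,9,a); (12,10,f); (14,12,f); (14,13,a); added nodes 16; added edges (14,13,f); (14,16,a); (16,9,f); (16,13,a); result: nodes: 3:O, 8:O, 9:A, 13:W, 14:A, 15:A, 16:A edges: (9,3,f); (9,15,a); (14,13,f); (14,16,a); (15,8,a); (15,8,f); (16,9,f); (16,13,a)
final:
nodes: 3:O, 8:O, 9:A, 13:W, 14:A, 15:A, 16:A
edges: (9,3,f); (9,15,a); (14,13,f); (14,16,a); (15,8,a); (15,8,f); (16,9,f); (16,13,a)
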